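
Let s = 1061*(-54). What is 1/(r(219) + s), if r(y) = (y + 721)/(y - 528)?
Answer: -309/17704786 ≈ -1.7453e-5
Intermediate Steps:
r(y) = (721 + y)/(-528 + y)
s = -57294
1/(r(219) + s) = 1/((721 + 219)/(-528 + 219) - 57294) = 1/(940/(-309) - 57294) = 1/(-1/309*940 - 57294) = 1/(-940/309 - 57294) = 1/(-17704786/309) = -309/17704786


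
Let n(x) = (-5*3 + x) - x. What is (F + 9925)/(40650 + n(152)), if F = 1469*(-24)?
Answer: -25331/40635 ≈ -0.62338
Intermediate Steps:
F = -35256
n(x) = -15 (n(x) = (-15 + x) - x = -15)
(F + 9925)/(40650 + n(152)) = (-35256 + 9925)/(40650 - 15) = -25331/40635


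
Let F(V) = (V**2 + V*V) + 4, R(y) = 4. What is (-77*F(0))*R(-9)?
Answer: -1232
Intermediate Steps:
F(V) = 4 + 2*V**2 (F(V) = (V**2 + V**2) + 4 = 2*V**2 + 4 = 4 + 2*V**2)
(-77*F(0))*R(-9) = -77*(4 + 2*0**2)*4 = -77*(4 + 2*0)*4 = -77*(4 + 0)*4 = -77*4*4 = -308*4 = -1232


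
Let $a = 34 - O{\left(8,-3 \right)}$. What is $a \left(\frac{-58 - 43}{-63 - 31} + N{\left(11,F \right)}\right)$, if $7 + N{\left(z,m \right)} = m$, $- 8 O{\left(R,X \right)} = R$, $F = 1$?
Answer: $- \frac{16205}{94} \approx -172.39$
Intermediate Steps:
$O{\left(R,X \right)} = - \frac{R}{8}$
$a = 35$ ($a = 34 - \left(- \frac{1}{8}\right) 8 = 34 - -1 = 34 + 1 = 35$)
$N{\left(z,m \right)} = -7 + m$
$a \left(\frac{-58 - 43}{-63 - 31} + N{\left(11,F \right)}\right) = 35 \left(\frac{-58 - 43}{-63 - 31} + \left(-7 + 1\right)\right) = 35 \left(- \frac{101}{-94} - 6\right) = 35 \left(\left(-101\right) \left(- \frac{1}{94}\right) - 6\right) = 35 \left(\frac{101}{94} - 6\right) = 35 \left(- \frac{463}{94}\right) = - \frac{16205}{94}$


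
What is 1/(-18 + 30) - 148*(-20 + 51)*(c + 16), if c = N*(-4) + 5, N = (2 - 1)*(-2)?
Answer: -1596623/12 ≈ -1.3305e+5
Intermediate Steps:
N = -2 (N = 1*(-2) = -2)
c = 13 (c = -2*(-4) + 5 = 8 + 5 = 13)
1/(-18 + 30) - 148*(-20 + 51)*(c + 16) = 1/(-18 + 30) - 148*(-20 + 51)*(13 + 16) = 1/12 - 4588*29 = 1/12 - 148*899 = 1/12 - 133052 = -1596623/12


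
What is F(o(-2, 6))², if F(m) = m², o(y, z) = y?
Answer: 16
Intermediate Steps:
F(o(-2, 6))² = ((-2)²)² = 4² = 16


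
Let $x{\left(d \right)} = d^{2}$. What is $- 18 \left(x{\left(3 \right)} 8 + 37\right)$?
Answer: $-1962$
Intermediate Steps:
$- 18 \left(x{\left(3 \right)} 8 + 37\right) = - 18 \left(3^{2} \cdot 8 + 37\right) = - 18 \left(9 \cdot 8 + 37\right) = - 18 \left(72 + 37\right) = \left(-18\right) 109 = -1962$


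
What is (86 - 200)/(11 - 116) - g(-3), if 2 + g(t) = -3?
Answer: 213/35 ≈ 6.0857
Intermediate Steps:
g(t) = -5 (g(t) = -2 - 3 = -5)
(86 - 200)/(11 - 116) - g(-3) = (86 - 200)/(11 - 116) - 1*(-5) = -114/(-105) + 5 = -114*(-1/105) + 5 = 38/35 + 5 = 213/35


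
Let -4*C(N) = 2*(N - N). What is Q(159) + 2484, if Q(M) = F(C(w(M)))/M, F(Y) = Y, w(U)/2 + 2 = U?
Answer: 2484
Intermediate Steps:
w(U) = -4 + 2*U
C(N) = 0 (C(N) = -(N - N)/2 = -0/2 = -¼*0 = 0)
Q(M) = 0 (Q(M) = 0/M = 0)
Q(159) + 2484 = 0 + 2484 = 2484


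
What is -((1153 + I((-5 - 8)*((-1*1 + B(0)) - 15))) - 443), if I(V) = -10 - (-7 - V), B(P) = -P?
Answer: -915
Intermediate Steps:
I(V) = -3 + V (I(V) = -10 + (7 + V) = -3 + V)
-((1153 + I((-5 - 8)*((-1*1 + B(0)) - 15))) - 443) = -((1153 + (-3 + (-5 - 8)*((-1*1 - 1*0) - 15))) - 443) = -((1153 + (-3 - 13*((-1 + 0) - 15))) - 443) = -((1153 + (-3 - 13*(-1 - 15))) - 443) = -((1153 + (-3 - 13*(-16))) - 443) = -((1153 + (-3 + 208)) - 443) = -((1153 + 205) - 443) = -(1358 - 443) = -1*915 = -915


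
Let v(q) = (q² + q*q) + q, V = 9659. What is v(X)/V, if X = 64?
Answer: 8256/9659 ≈ 0.85475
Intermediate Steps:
v(q) = q + 2*q² (v(q) = (q² + q²) + q = 2*q² + q = q + 2*q²)
v(X)/V = (64*(1 + 2*64))/9659 = (64*(1 + 128))*(1/9659) = (64*129)*(1/9659) = 8256*(1/9659) = 8256/9659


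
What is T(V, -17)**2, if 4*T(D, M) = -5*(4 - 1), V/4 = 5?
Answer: 225/16 ≈ 14.063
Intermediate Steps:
V = 20 (V = 4*5 = 20)
T(D, M) = -15/4 (T(D, M) = (-5*(4 - 1))/4 = (-5*3)/4 = (1/4)*(-15) = -15/4)
T(V, -17)**2 = (-15/4)**2 = 225/16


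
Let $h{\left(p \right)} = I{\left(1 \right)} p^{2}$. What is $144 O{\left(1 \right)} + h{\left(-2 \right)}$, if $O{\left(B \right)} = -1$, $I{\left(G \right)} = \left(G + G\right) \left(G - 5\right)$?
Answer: $-176$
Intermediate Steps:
$I{\left(G \right)} = 2 G \left(-5 + G\right)$
$h{\left(p \right)} = - 8 p^{2}$ ($h{\left(p \right)} = 2 \cdot 1 \left(-5 + 1\right) p^{2} = 2 \cdot 1 \left(-4\right) p^{2} = - 8 p^{2}$)
$144 O{\left(1 \right)} + h{\left(-2 \right)} = 144 \left(-1\right) - 8 \left(-2\right)^{2} = -144 - 32 = -176$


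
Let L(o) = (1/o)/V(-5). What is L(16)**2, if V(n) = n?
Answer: 1/6400 ≈ 0.00015625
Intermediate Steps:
L(o) = -1/(5*o) (L(o) = (1/o)/(-5) = -1/5/o = -1/(5*o))
L(16)**2 = (-1/5/16)**2 = (-1/5*1/16)**2 = (-1/80)**2 = 1/6400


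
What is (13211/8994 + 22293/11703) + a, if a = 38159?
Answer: 1338949551971/35085594 ≈ 38162.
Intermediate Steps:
(13211/8994 + 22293/11703) + a = (13211/8994 + 22293/11703) + 38159 = (13211*(1/8994) + 22293*(1/11703)) + 38159 = (13211/8994 + 7431/3901) + 38159 = 118370525/35085594 + 38159 = 1338949551971/35085594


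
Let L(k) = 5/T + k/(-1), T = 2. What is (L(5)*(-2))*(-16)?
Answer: -80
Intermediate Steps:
L(k) = 5/2 - k (L(k) = 5/2 + k/(-1) = 5*(½) + k*(-1) = 5/2 - k)
(L(5)*(-2))*(-16) = ((5/2 - 1*5)*(-2))*(-16) = ((5/2 - 5)*(-2))*(-16) = -5/2*(-2)*(-16) = 5*(-16) = -80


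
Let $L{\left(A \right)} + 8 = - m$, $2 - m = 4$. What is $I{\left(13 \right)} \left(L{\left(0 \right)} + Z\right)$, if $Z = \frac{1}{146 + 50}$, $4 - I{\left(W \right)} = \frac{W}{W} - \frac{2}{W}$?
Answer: $- \frac{48175}{2548} \approx -18.907$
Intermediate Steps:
$m = -2$ ($m = 2 - 4 = -2$)
$I{\left(W \right)} = 3 + \frac{2}{W}$ ($I{\left(W \right)} = 4 - \left(\frac{W}{W} - \frac{2}{W}\right) = 4 - \left(1 - \frac{2}{W}\right) = 3 + \frac{2}{W}$)
$L{\left(A \right)} = -6$ ($L{\left(A \right)} = -8 - -2 = -8 + 2 = -6$)
$Z = \frac{1}{196} \approx 0.005102$
$I{\left(13 \right)} \left(L{\left(0 \right)} + Z\right) = \left(3 + \frac{2}{13}\right) \left(-6 + \frac{1}{196}\right) = \left(3 + 2 \cdot \frac{1}{13}\right) \left(- \frac{1175}{196}\right) = \left(3 + \frac{2}{13}\right) \left(- \frac{1175}{196}\right) = \frac{41}{13} \left(- \frac{1175}{196}\right) = - \frac{48175}{2548}$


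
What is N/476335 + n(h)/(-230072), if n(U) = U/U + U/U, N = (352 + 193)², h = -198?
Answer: 6833618313/10959134612 ≈ 0.62355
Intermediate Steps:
N = 297025 (N = 545² = 297025)
n(U) = 2 (n(U) = 1 + 1 = 2)
N/476335 + n(h)/(-230072) = 297025/476335 + 2/(-230072) = 297025*(1/476335) + 2*(-1/230072) = 59405/95267 - 1/115036 = 6833618313/10959134612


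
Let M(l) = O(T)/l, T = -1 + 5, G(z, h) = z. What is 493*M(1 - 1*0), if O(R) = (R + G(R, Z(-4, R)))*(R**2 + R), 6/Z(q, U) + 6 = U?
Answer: 78880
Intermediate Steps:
Z(q, U) = 6/(-6 + U)
T = 4
O(R) = 2*R*(R + R**2) (O(R) = (R + R)*(R**2 + R) = (2*R)*(R + R**2) = 2*R*(R + R**2))
M(l) = 160/l (M(l) = (2*4**2*(1 + 4))/l = (2*16*5)/l = 160/l)
493*M(1 - 1*0) = 493*(160/(1 - 1*0)) = 493*(160/(1 + 0)) = 493*(160/1) = 493*(160*1) = 493*160 = 78880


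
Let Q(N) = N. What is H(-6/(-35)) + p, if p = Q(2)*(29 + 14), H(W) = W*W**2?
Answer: 3687466/42875 ≈ 86.005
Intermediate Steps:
H(W) = W**3
p = 86 (p = 2*(29 + 14) = 2*43 = 86)
H(-6/(-35)) + p = (-6/(-35))**3 + 86 = (-6*(-1/35))**3 + 86 = (6/35)**3 + 86 = 216/42875 + 86 = 3687466/42875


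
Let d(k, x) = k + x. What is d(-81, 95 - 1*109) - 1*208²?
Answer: -43359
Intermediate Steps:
d(-81, 95 - 1*109) - 1*208² = (-81 + (95 - 1*109)) - 1*208² = (-81 + (95 - 109)) - 1*43264 = (-81 - 14) - 43264 = -95 - 43264 = -43359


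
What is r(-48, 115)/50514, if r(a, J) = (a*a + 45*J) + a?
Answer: 2477/16838 ≈ 0.14711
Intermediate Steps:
r(a, J) = a + a² + 45*J (r(a, J) = (a² + 45*J) + a = a + a² + 45*J)
r(-48, 115)/50514 = (-48 + (-48)² + 45*115)/50514 = (-48 + 2304 + 5175)*(1/50514) = 7431*(1/50514) = 2477/16838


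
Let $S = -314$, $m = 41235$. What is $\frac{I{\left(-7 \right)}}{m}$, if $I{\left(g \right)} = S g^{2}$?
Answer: $- \frac{15386}{41235} \approx -0.37313$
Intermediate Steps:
$I{\left(g \right)} = - 314 g^{2}$
$\frac{I{\left(-7 \right)}}{m} = \frac{\left(-314\right) \left(-7\right)^{2}}{41235} = \left(-314\right) 49 \cdot \frac{1}{41235} = \left(-15386\right) \frac{1}{41235} = - \frac{15386}{41235}$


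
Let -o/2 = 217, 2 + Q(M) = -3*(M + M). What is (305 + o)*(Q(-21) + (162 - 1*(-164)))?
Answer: -58050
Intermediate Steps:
Q(M) = -2 - 6*M (Q(M) = -2 - 3*(M + M) = -2 - 6*M)
o = -434 (o = -2*217 = -434)
(305 + o)*(Q(-21) + (162 - 1*(-164))) = (305 - 434)*((-2 - 6*(-21)) + (162 - 1*(-164))) = -129*((-2 + 126) + (162 + 164)) = -129*(124 + 326) = -129*450 = -58050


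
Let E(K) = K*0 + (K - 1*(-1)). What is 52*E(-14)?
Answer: -676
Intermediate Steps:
E(K) = 1 + K (E(K) = 0 + (K + 1) = 0 + (1 + K) = 1 + K)
52*E(-14) = 52*(1 - 14) = 52*(-13) = -676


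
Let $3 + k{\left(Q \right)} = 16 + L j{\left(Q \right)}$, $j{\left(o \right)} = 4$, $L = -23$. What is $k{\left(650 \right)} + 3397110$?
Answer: $3397031$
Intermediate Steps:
$k{\left(Q \right)} = -79$ ($k{\left(Q \right)} = -3 + \left(16 - 92\right) = -3 - 76 = -79$)
$k{\left(650 \right)} + 3397110 = -79 + 3397110 = 3397031$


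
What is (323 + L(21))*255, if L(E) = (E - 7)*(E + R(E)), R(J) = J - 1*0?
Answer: 232305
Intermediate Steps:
R(J) = J (R(J) = J + 0 = J)
L(E) = 2*E*(-7 + E) (L(E) = (E - 7)*(E + E) = (-7 + E)*(2*E) = 2*E*(-7 + E))
(323 + L(21))*255 = (323 + 2*21*(-7 + 21))*255 = (323 + 2*21*14)*255 = (323 + 588)*255 = 911*255 = 232305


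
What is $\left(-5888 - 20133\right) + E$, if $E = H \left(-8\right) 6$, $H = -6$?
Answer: $-25733$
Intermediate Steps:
$E = 288$ ($E = \left(-6\right) \left(-8\right) 6 = 48 \cdot 6 = 288$)
$\left(-5888 - 20133\right) + E = \left(-5888 - 20133\right) + 288 = -26021 + 288 = -25733$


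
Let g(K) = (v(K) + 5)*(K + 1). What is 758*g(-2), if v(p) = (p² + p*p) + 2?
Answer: -11370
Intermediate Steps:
v(p) = 2 + 2*p² (v(p) = (p² + p²) + 2 = 2*p² + 2 = 2 + 2*p²)
g(K) = (1 + K)*(7 + 2*K²) (g(K) = ((2 + 2*K²) + 5)*(K + 1) = (7 + 2*K²)*(1 + K) = (1 + K)*(7 + 2*K²))
758*g(-2) = 758*(7 + 2*(-2)² + 2*(-2)³ + 7*(-2)) = 758*(7 + 2*4 + 2*(-8) - 14) = 758*(7 + 8 - 16 - 14) = 758*(-15) = -11370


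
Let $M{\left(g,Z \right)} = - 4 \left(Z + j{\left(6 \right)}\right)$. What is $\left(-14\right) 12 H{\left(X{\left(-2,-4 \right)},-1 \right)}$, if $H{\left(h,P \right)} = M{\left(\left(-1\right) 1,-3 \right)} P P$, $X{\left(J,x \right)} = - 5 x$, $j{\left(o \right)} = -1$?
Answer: $-2688$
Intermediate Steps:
$M{\left(g,Z \right)} = 4 - 4 Z$ ($M{\left(g,Z \right)} = - 4 \left(Z - 1\right) = - 4 \left(-1 + Z\right) = 4 - 4 Z$)
$H{\left(h,P \right)} = 16 P^{2}$ ($H{\left(h,P \right)} = \left(4 - -12\right) P P = \left(4 + 12\right) P P = 16 P P = 16 P^{2}$)
$\left(-14\right) 12 H{\left(X{\left(-2,-4 \right)},-1 \right)} = \left(-14\right) 12 \cdot 16 \left(-1\right)^{2} = - 168 \cdot 16 \cdot 1 = \left(-168\right) 16 = -2688$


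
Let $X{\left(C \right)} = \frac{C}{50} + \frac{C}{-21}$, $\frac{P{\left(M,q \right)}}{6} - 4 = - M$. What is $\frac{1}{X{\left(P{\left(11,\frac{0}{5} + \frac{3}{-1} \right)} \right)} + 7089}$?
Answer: $\frac{25}{177254} \approx 0.00014104$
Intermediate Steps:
$P{\left(M,q \right)} = 24 - 6 M$ ($P{\left(M,q \right)} = 24 + 6 \left(- M\right) = 24 - 6 M$)
$X{\left(C \right)} = - \frac{29 C}{1050}$ ($X{\left(C \right)} = C \frac{1}{50} + C \left(- \frac{1}{21}\right) = \frac{C}{50} - \frac{C}{21} = - \frac{29 C}{1050}$)
$\frac{1}{X{\left(P{\left(11,\frac{0}{5} + \frac{3}{-1} \right)} \right)} + 7089} = \frac{1}{- \frac{29 \left(24 - 66\right)}{1050} + 7089} = \frac{1}{\left(- \frac{29}{1050}\right) \left(-42\right) + 7089} = \frac{1}{\frac{29}{25} + 7089} = \frac{1}{\frac{177254}{25}} = \frac{25}{177254}$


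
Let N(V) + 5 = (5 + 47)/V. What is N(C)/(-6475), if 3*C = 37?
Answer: 29/239575 ≈ 0.00012105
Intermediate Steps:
C = 37/3 (C = (⅓)*37 = 37/3 ≈ 12.333)
N(V) = -5 + 52/V (N(V) = -5 + (5 + 47)/V = -5 + 52/V)
N(C)/(-6475) = (-5 + 52/(37/3))/(-6475) = (-5 + 52*(3/37))*(-1/6475) = (-5 + 156/37)*(-1/6475) = -29/37*(-1/6475) = 29/239575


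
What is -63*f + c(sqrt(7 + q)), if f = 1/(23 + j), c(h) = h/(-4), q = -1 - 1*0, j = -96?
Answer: 63/73 - sqrt(6)/4 ≈ 0.25064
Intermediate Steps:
q = -1 (q = -1 + 0 = -1)
c(h) = -h/4 (c(h) = h*(-1/4) = -h/4)
f = -1/73 (f = 1/(23 - 96) = 1/(-73) = -1/73 ≈ -0.013699)
-63*f + c(sqrt(7 + q)) = -63*(-1/73) - sqrt(7 - 1)/4 = 63/73 - sqrt(6)/4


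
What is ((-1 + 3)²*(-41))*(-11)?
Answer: 1804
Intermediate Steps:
((-1 + 3)²*(-41))*(-11) = (2²*(-41))*(-11) = (4*(-41))*(-11) = -164*(-11) = 1804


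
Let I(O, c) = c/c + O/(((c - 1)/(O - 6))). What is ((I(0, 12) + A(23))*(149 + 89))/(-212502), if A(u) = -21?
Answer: 2380/106251 ≈ 0.022400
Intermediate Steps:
I(O, c) = 1 + O*(-6 + O)/(-1 + c) (I(O, c) = 1 + O/(((-1 + c)/(-6 + O))) = 1 + O*((-6 + O)/(-1 + c)) = 1 + O*(-6 + O)/(-1 + c))
((I(0, 12) + A(23))*(149 + 89))/(-212502) = (((-1 + 12 + 0**2 - 6*0)/(-1 + 12) - 21)*(149 + 89))/(-212502) = (((-1 + 12 + 0 + 0)/11 - 21)*238)*(-1/212502) = (((1/11)*11 - 21)*238)*(-1/212502) = ((1 - 21)*238)*(-1/212502) = -20*238*(-1/212502) = -4760*(-1/212502) = 2380/106251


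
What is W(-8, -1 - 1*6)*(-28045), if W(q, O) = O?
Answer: 196315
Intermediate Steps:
W(-8, -1 - 1*6)*(-28045) = (-1 - 1*6)*(-28045) = (-1 - 6)*(-28045) = -7*(-28045) = 196315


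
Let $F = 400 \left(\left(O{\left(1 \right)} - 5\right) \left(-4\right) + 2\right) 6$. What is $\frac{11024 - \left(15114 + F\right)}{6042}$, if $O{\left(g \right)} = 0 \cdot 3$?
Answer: $- \frac{28445}{3021} \approx -9.4158$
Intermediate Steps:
$O{\left(g \right)} = 0$
$F = 52800$ ($F = 400 \left(\left(0 - 5\right) \left(-4\right) + 2\right) 6 = 400 \left(\left(-5\right) \left(-4\right) + 2\right) 6 = 400 \left(20 + 2\right) 6 = 400 \cdot 22 \cdot 6 = 400 \cdot 132 = 52800$)
$\frac{11024 - \left(15114 + F\right)}{6042} = \frac{11024 - \left(15114 + 52800\right)}{6042} = \left(11024 - 67914\right) \frac{1}{6042} = \left(-56890\right) \frac{1}{6042} = - \frac{28445}{3021}$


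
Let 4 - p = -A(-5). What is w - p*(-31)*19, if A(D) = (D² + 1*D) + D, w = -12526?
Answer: -1335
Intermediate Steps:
A(D) = D² + 2*D (A(D) = (D² + D) + D = (D + D²) + D = D² + 2*D)
p = 19 (p = 4 - (-1)*(-5*(2 - 5)) = 4 - (-1)*(-5*(-3)) = 4 - (-1)*15 = 4 - 1*(-15) = 4 + 15 = 19)
w - p*(-31)*19 = -12526 - 19*(-31)*19 = -12526 - (-589)*19 = -12526 - 1*(-11191) = -12526 + 11191 = -1335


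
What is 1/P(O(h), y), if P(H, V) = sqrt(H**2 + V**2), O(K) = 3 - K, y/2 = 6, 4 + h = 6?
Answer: sqrt(145)/145 ≈ 0.083045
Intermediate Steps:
h = 2 (h = -4 + 6 = 2)
y = 12 (y = 2*6 = 12)
1/P(O(h), y) = 1/(sqrt((3 - 1*2)**2 + 12**2)) = 1/(sqrt((3 - 2)**2 + 144)) = 1/(sqrt(1**2 + 144)) = 1/(sqrt(1 + 144)) = 1/(sqrt(145)) = sqrt(145)/145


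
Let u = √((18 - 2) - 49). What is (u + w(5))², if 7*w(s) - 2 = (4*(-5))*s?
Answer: (14 - I*√33)² ≈ 163.0 - 160.85*I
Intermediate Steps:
w(s) = 2/7 - 20*s/7 (w(s) = 2/7 + ((4*(-5))*s)/7 = 2/7 + (-20*s)/7 = 2/7 - 20*s/7)
u = I*√33 (u = √(16 - 49) = √(-33) = I*√33 ≈ 5.7446*I)
(u + w(5))² = (I*√33 + (2/7 - 20/7*5))² = (I*√33 + (2/7 - 100/7))² = (I*√33 - 14)² = (-14 + I*√33)²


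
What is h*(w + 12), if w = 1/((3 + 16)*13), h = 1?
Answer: 2965/247 ≈ 12.004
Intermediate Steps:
w = 1/247 (w = (1/13)/19 = (1/19)*(1/13) = 1/247 ≈ 0.0040486)
h*(w + 12) = 1*(1/247 + 12) = 1*(2965/247) = 2965/247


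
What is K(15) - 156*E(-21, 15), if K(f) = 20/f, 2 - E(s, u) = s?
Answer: -10760/3 ≈ -3586.7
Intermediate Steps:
E(s, u) = 2 - s
K(15) - 156*E(-21, 15) = 20/15 - 156*(2 - 1*(-21)) = 20*(1/15) - 156*(2 + 21) = 4/3 - 156*23 = 4/3 - 3588 = -10760/3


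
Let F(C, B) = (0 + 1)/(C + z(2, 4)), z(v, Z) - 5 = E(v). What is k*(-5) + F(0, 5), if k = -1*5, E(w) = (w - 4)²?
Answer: 226/9 ≈ 25.111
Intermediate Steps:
E(w) = (-4 + w)²
z(v, Z) = 5 + (-4 + v)²
F(C, B) = 1/(9 + C) (F(C, B) = (0 + 1)/(C + (5 + (-4 + 2)²)) = 1/(C + (5 + (-2)²)) = 1/(C + (5 + 4)) = 1/(C + 9) = 1/(9 + C))
k = -5
k*(-5) + F(0, 5) = -5*(-5) + 1/(9 + 0) = 25 + 1/9 = 25 + ⅑ = 226/9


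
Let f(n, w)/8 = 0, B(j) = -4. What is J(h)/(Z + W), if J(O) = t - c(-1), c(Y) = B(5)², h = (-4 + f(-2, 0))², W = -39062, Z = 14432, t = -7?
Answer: 23/24630 ≈ 0.00093382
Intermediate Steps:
f(n, w) = 0 (f(n, w) = 8*0 = 0)
h = 16 (h = (-4 + 0)² = (-4)² = 16)
c(Y) = 16 (c(Y) = (-4)² = 16)
J(O) = -23 (J(O) = -7 - 1*16 = -7 - 16 = -23)
J(h)/(Z + W) = -23/(14432 - 39062) = -23/(-24630) = -23*(-1/24630) = 23/24630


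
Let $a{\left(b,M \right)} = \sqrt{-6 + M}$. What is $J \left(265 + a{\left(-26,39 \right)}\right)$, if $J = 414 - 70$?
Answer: $91160 + 344 \sqrt{33} \approx 93136.0$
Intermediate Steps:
$J = 344$
$J \left(265 + a{\left(-26,39 \right)}\right) = 344 \left(265 + \sqrt{-6 + 39}\right) = 344 \left(265 + \sqrt{33}\right) = 91160 + 344 \sqrt{33}$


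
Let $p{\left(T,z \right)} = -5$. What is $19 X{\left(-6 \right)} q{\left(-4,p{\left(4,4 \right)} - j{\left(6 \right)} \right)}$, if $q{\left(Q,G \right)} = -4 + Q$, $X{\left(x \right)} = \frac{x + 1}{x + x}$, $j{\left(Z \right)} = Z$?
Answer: $- \frac{190}{3} \approx -63.333$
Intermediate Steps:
$X{\left(x \right)} = \frac{1 + x}{2 x}$
$19 X{\left(-6 \right)} q{\left(-4,p{\left(4,4 \right)} - j{\left(6 \right)} \right)} = 19 \frac{1 - 6}{2 \left(-6\right)} \left(-4 - 4\right) = 19 \cdot \frac{1}{2} \left(- \frac{1}{6}\right) \left(-5\right) \left(-8\right) = 19 \cdot \frac{5}{12} \left(-8\right) = \frac{95}{12} \left(-8\right) = - \frac{190}{3}$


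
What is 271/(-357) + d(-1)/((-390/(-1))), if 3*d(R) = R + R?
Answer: -52964/69615 ≈ -0.76081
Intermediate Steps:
d(R) = 2*R/3 (d(R) = (R + R)/3 = (2*R)/3 = 2*R/3)
271/(-357) + d(-1)/((-390/(-1))) = 271/(-357) + ((⅔)*(-1))/((-390/(-1))) = 271*(-1/357) - 2/(3*((-390*(-1)))) = -271/357 - ⅔/390 = -271/357 - ⅔*1/390 = -271/357 - 1/585 = -52964/69615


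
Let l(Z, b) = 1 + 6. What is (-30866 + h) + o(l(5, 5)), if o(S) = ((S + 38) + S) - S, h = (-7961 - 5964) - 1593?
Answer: -46339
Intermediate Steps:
l(Z, b) = 7
h = -15518 (h = -13925 - 1593 = -15518)
o(S) = 38 + S (o(S) = ((38 + S) + S) - S = (38 + 2*S) - S = 38 + S)
(-30866 + h) + o(l(5, 5)) = (-30866 - 15518) + (38 + 7) = -46384 + 45 = -46339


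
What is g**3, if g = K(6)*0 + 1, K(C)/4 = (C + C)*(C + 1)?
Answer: 1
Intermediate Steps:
K(C) = 8*C*(1 + C) (K(C) = 4*((C + C)*(C + 1)) = 4*((2*C)*(1 + C)) = 4*(2*C*(1 + C)) = 8*C*(1 + C))
g = 1 (g = (8*6*(1 + 6))*0 + 1 = (8*6*7)*0 + 1 = 336*0 + 1 = 0 + 1 = 1)
g**3 = 1**3 = 1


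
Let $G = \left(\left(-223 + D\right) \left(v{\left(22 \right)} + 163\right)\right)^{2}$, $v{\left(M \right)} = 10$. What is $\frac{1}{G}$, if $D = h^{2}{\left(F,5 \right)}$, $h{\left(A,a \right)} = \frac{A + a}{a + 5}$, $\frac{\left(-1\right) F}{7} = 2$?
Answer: $\frac{10000}{14775467268769} \approx 6.768 \cdot 10^{-10}$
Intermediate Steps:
$F = -14$ ($F = \left(-7\right) 2 = -14$)
$h{\left(A,a \right)} = \frac{A + a}{5 + a}$
$D = \frac{81}{100}$ ($D = \left(\frac{-14 + 5}{5 + 5}\right)^{2} = \left(\frac{1}{10} \left(-9\right)\right)^{2} = \left(- \frac{9}{10}\right)^{2} = \frac{81}{100} \approx 0.81$)
$G = \frac{14775467268769}{10000}$ ($G = \left(\left(-223 + \frac{81}{100}\right) \left(10 + 163\right)\right)^{2} = \left(\left(- \frac{22219}{100}\right) 173\right)^{2} = \left(- \frac{3843887}{100}\right)^{2} = \frac{14775467268769}{10000} \approx 1.4775 \cdot 10^{9}$)
$\frac{1}{G} = \frac{1}{\frac{14775467268769}{10000}} = \frac{10000}{14775467268769}$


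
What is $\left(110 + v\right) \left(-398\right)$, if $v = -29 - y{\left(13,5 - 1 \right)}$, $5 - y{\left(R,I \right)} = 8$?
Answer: $-33432$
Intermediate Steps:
$y{\left(R,I \right)} = -3$ ($y{\left(R,I \right)} = 5 - 8 = -3$)
$v = -26$ ($v = -29 - -3 = -29 + 3 = -26$)
$\left(110 + v\right) \left(-398\right) = \left(110 - 26\right) \left(-398\right) = 84 \left(-398\right) = -33432$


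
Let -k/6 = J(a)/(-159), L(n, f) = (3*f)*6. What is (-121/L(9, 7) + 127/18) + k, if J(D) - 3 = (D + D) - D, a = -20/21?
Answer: 2290/371 ≈ 6.1725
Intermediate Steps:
L(n, f) = 18*f
a = -20/21 (a = -20*1/21 = -20/21 ≈ -0.95238)
J(D) = 3 + D (J(D) = 3 + ((D + D) - D) = 3 + (2*D - D) = 3 + D)
k = 86/1113 (k = -6*(3 - 20/21)/(-159) = -86*(-1)/(7*159) = -6*(-43/3339) = 86/1113 ≈ 0.077269)
(-121/L(9, 7) + 127/18) + k = (-121/(18*7) + 127/18) + 86/1113 = (-121/126 + 127*(1/18)) + 86/1113 = (-121*1/126 + 127/18) + 86/1113 = (-121/126 + 127/18) + 86/1113 = 128/21 + 86/1113 = 2290/371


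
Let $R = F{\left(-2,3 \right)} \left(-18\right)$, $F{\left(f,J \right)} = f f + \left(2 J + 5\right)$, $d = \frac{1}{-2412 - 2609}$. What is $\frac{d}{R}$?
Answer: $\frac{1}{1355670} \approx 7.3764 \cdot 10^{-7}$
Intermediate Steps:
$d = - \frac{1}{5021}$ ($d = \frac{1}{-5021} = - \frac{1}{5021} \approx -0.00019916$)
$F{\left(f,J \right)} = 5 + f^{2} + 2 J$ ($F{\left(f,J \right)} = f^{2} + \left(5 + 2 J\right) = 5 + f^{2} + 2 J$)
$R = -270$ ($R = \left(5 + \left(-2\right)^{2} + 2 \cdot 3\right) \left(-18\right) = \left(5 + 4 + 6\right) \left(-18\right) = 15 \left(-18\right) = -270$)
$\frac{d}{R} = - \frac{1}{5021 \left(-270\right)} = \left(- \frac{1}{5021}\right) \left(- \frac{1}{270}\right) = \frac{1}{1355670}$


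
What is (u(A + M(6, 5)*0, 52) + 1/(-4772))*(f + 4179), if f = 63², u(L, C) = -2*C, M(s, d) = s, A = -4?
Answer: -1010940693/1193 ≈ -8.4739e+5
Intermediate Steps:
f = 3969
(u(A + M(6, 5)*0, 52) + 1/(-4772))*(f + 4179) = (-2*52 + 1/(-4772))*(3969 + 4179) = (-104 - 1/4772)*8148 = -496289/4772*8148 = -1010940693/1193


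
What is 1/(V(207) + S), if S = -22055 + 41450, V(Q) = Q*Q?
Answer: 1/62244 ≈ 1.6066e-5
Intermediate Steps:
V(Q) = Q**2
S = 19395
1/(V(207) + S) = 1/(207**2 + 19395) = 1/(42849 + 19395) = 1/62244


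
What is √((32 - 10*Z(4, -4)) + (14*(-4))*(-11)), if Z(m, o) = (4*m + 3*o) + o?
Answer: 18*√2 ≈ 25.456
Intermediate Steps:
Z(m, o) = 4*m + 4*o (Z(m, o) = (3*o + 4*m) + o = 4*m + 4*o)
√((32 - 10*Z(4, -4)) + (14*(-4))*(-11)) = √((32 - 10*(4*4 + 4*(-4))) + (14*(-4))*(-11)) = √((32 - 10*(16 - 16)) - 56*(-11)) = √((32 - 10*0) + 616) = √((32 + 0) + 616) = √(32 + 616) = √648 = 18*√2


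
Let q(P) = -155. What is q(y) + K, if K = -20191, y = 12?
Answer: -20346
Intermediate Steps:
q(y) + K = -155 - 20191 = -20346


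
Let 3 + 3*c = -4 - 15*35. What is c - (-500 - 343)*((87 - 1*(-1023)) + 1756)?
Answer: 7247582/3 ≈ 2.4159e+6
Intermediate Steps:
c = -532/3 (c = -1 + (-4 - 15*35)/3 = -1 + (-4 - 525)/3 = -1 + (⅓)*(-529) = -1 - 529/3 = -532/3 ≈ -177.33)
c - (-500 - 343)*((87 - 1*(-1023)) + 1756) = -532/3 - (-500 - 343)*((87 - 1*(-1023)) + 1756) = -532/3 - (-843)*((87 + 1023) + 1756) = -532/3 - (-843)*(1110 + 1756) = -532/3 - (-843)*2866 = -532/3 - 1*(-2416038) = -532/3 + 2416038 = 7247582/3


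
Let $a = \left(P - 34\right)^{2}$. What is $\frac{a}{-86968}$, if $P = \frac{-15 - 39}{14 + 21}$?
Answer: $- \frac{193442}{13316975} \approx -0.014526$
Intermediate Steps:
$P = - \frac{54}{35} \approx -1.5429$
$a = \frac{1547536}{1225}$ ($a = \left(- \frac{54}{35} - 34\right)^{2} = \left(- \frac{1244}{35}\right)^{2} = \frac{1547536}{1225} \approx 1263.3$)
$\frac{a}{-86968} = \frac{1547536}{1225 \left(-86968\right)} = \frac{1547536}{1225} \left(- \frac{1}{86968}\right) = - \frac{193442}{13316975}$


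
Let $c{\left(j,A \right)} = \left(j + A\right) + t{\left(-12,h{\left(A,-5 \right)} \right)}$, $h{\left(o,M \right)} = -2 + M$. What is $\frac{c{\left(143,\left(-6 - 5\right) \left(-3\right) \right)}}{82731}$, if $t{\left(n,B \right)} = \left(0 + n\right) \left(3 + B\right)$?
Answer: $\frac{224}{82731} \approx 0.0027076$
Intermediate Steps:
$t{\left(n,B \right)} = n \left(3 + B\right)$
$c{\left(j,A \right)} = 48 + A + j$ ($c{\left(j,A \right)} = \left(j + A\right) - 12 \left(3 - 7\right) = \left(A + j\right) - 12 \left(3 - 7\right) = \left(A + j\right) - -48 = \left(A + j\right) + 48 = 48 + A + j$)
$\frac{c{\left(143,\left(-6 - 5\right) \left(-3\right) \right)}}{82731} = \frac{48 + \left(-6 - 5\right) \left(-3\right) + 143}{82731} = \left(48 - -33 + 143\right) \frac{1}{82731} = \left(48 + 33 + 143\right) \frac{1}{82731} = 224 \cdot \frac{1}{82731} = \frac{224}{82731}$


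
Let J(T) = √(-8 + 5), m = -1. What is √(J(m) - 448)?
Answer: √(-448 + I*√3) ≈ 0.04092 + 21.166*I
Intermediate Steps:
J(T) = I*√3 (J(T) = √(-3) = I*√3)
√(J(m) - 448) = √(I*√3 - 448) = √(-448 + I*√3)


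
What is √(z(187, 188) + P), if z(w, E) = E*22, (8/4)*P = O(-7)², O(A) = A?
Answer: √16642/2 ≈ 64.502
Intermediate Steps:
P = 49/2 (P = (½)*(-7)² = (½)*49 = 49/2 ≈ 24.500)
z(w, E) = 22*E
√(z(187, 188) + P) = √(22*188 + 49/2) = √(4136 + 49/2) = √(8321/2) = √16642/2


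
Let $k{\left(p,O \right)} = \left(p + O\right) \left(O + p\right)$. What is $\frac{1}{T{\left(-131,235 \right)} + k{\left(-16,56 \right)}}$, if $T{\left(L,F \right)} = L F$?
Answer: $- \frac{1}{29185} \approx -3.4264 \cdot 10^{-5}$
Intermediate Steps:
$k{\left(p,O \right)} = \left(O + p\right)^{2}$ ($k{\left(p,O \right)} = \left(O + p\right) \left(O + p\right) = \left(O + p\right)^{2}$)
$T{\left(L,F \right)} = F L$
$\frac{1}{T{\left(-131,235 \right)} + k{\left(-16,56 \right)}} = \frac{1}{235 \left(-131\right) + \left(56 - 16\right)^{2}} = \frac{1}{-30785 + 40^{2}} = \frac{1}{-30785 + 1600} = \frac{1}{-29185} = - \frac{1}{29185}$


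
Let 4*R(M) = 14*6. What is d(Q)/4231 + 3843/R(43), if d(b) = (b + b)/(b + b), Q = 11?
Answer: 774274/4231 ≈ 183.00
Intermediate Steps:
d(b) = 1 (d(b) = (2*b)/((2*b)) = (2*b)*(1/(2*b)) = 1)
R(M) = 21 (R(M) = (14*6)/4 = (1/4)*84 = 21)
d(Q)/4231 + 3843/R(43) = 1/4231 + 3843/21 = 1*(1/4231) + 3843*(1/21) = 1/4231 + 183 = 774274/4231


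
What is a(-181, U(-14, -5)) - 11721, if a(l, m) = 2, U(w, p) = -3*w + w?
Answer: -11719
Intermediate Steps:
U(w, p) = -2*w
a(-181, U(-14, -5)) - 11721 = 2 - 11721 = -11719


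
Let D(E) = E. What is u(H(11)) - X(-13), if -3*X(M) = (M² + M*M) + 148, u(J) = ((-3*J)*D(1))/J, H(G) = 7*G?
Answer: 159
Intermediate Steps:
u(J) = -3 (u(J) = (-3*J*1)/J = (-3*J)/J = -3)
X(M) = -148/3 - 2*M²/3 (X(M) = -((M² + M*M) + 148)/3 = -((M² + M²) + 148)/3 = -(2*M² + 148)/3 = -(148 + 2*M²)/3 = -148/3 - 2*M²/3)
u(H(11)) - X(-13) = -3 - (-148/3 - ⅔*(-13)²) = -3 - (-148/3 - ⅔*169) = -3 - (-148/3 - 338/3) = -3 - 1*(-162) = -3 + 162 = 159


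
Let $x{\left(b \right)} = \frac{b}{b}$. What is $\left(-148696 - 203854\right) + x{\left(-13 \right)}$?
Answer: $-352549$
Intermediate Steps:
$x{\left(b \right)} = 1$
$\left(-148696 - 203854\right) + x{\left(-13 \right)} = \left(-148696 - 203854\right) + 1 = -352550 + 1 = -352549$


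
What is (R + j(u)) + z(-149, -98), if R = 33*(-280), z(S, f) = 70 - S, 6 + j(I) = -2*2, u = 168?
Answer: -9031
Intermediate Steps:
j(I) = -10 (j(I) = -6 - 2*2 = -6 - 4 = -10)
R = -9240
(R + j(u)) + z(-149, -98) = (-9240 - 10) + (70 - 1*(-149)) = -9250 + (70 + 149) = -9250 + 219 = -9031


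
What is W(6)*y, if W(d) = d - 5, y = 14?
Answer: 14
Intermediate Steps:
W(d) = -5 + d
W(6)*y = (-5 + 6)*14 = 1*14 = 14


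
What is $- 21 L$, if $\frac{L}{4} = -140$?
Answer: $11760$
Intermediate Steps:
$L = -560$ ($L = 4 \left(-140\right) = -560$)
$- 21 L = \left(-21\right) \left(-560\right) = 11760$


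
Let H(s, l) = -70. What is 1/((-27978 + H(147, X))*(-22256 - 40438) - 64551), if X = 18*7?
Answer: 1/1758376761 ≈ 5.6871e-10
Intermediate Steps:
X = 126
1/((-27978 + H(147, X))*(-22256 - 40438) - 64551) = 1/((-27978 - 70)*(-22256 - 40438) - 64551) = 1/(-28048*(-62694) - 64551) = 1/(1758441312 - 64551) = 1/1758376761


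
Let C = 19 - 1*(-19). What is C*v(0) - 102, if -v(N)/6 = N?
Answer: -102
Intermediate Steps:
v(N) = -6*N
C = 38 (C = 19 + 19 = 38)
C*v(0) - 102 = 38*(-6*0) - 102 = 38*0 - 102 = 0 - 102 = -102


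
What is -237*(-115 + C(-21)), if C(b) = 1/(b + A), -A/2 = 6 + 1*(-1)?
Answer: 845142/31 ≈ 27263.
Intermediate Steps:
A = -10 (A = -2*(6 + 1*(-1)) = -2*(6 - 1) = -2*5 = -10)
C(b) = 1/(-10 + b) (C(b) = 1/(b - 10) = 1/(-10 + b))
-237*(-115 + C(-21)) = -237*(-115 + 1/(-10 - 21)) = -237*(-115 + 1/(-31)) = -237*(-115 - 1/31) = -237*(-3566/31) = 845142/31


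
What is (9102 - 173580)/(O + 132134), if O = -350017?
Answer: 164478/217883 ≈ 0.75489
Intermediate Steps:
(9102 - 173580)/(O + 132134) = (9102 - 173580)/(-350017 + 132134) = -164478/(-217883) = -164478*(-1/217883) = 164478/217883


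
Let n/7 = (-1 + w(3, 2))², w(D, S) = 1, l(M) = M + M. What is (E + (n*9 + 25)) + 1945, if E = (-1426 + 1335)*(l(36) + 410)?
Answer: -41892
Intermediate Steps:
l(M) = 2*M
E = -43862 (E = (-1426 + 1335)*(2*36 + 410) = -91*(72 + 410) = -91*482 = -43862)
n = 0 (n = 7*(-1 + 1)² = 7*0² = 7*0 = 0)
(E + (n*9 + 25)) + 1945 = (-43862 + (0*9 + 25)) + 1945 = (-43862 + (0 + 25)) + 1945 = (-43862 + 25) + 1945 = -43837 + 1945 = -41892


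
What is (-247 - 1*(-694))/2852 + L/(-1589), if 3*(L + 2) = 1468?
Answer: -2038775/13595484 ≈ -0.14996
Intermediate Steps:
L = 1462/3 (L = -2 + (⅓)*1468 = -2 + 1468/3 = 1462/3 ≈ 487.33)
(-247 - 1*(-694))/2852 + L/(-1589) = (-247 - 1*(-694))/2852 + (1462/3)/(-1589) = (-247 + 694)*(1/2852) + (1462/3)*(-1/1589) = 447*(1/2852) - 1462/4767 = 447/2852 - 1462/4767 = -2038775/13595484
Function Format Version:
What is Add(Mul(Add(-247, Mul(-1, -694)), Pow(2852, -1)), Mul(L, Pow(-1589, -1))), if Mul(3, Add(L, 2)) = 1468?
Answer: Rational(-2038775, 13595484) ≈ -0.14996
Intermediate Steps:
L = Rational(1462, 3) (L = Add(-2, Mul(Rational(1, 3), 1468)) = Add(-2, Rational(1468, 3)) = Rational(1462, 3) ≈ 487.33)
Add(Mul(Add(-247, Mul(-1, -694)), Pow(2852, -1)), Mul(L, Pow(-1589, -1))) = Add(Mul(Add(-247, Mul(-1, -694)), Pow(2852, -1)), Mul(Rational(1462, 3), Pow(-1589, -1))) = Add(Mul(Add(-247, 694), Rational(1, 2852)), Mul(Rational(1462, 3), Rational(-1, 1589))) = Add(Mul(447, Rational(1, 2852)), Rational(-1462, 4767)) = Add(Rational(447, 2852), Rational(-1462, 4767)) = Rational(-2038775, 13595484)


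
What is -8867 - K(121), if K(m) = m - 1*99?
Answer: -8889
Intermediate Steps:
K(m) = -99 + m (K(m) = m - 99 = -99 + m)
-8867 - K(121) = -8867 - (-99 + 121) = -8867 - 1*22 = -8867 - 22 = -8889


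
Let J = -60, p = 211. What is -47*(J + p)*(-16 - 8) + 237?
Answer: 170565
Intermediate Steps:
-47*(J + p)*(-16 - 8) + 237 = -47*(-60 + 211)*(-16 - 8) + 237 = -7097*(-24) + 237 = -47*(-3624) + 237 = 170328 + 237 = 170565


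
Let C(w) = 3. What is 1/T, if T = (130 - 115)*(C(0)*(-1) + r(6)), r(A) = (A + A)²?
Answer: 1/2115 ≈ 0.00047281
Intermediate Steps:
r(A) = 4*A² (r(A) = (2*A)² = 4*A²)
T = 2115 (T = (130 - 115)*(3*(-1) + 4*6²) = 15*(-3 + 4*36) = 15*(-3 + 144) = 15*141 = 2115)
1/T = 1/2115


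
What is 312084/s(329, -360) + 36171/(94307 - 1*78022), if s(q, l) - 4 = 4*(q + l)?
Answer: -84632457/32570 ≈ -2598.5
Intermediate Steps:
s(q, l) = 4 + 4*l + 4*q (s(q, l) = 4 + 4*(q + l) = 4 + 4*(l + q) = 4 + (4*l + 4*q) = 4 + 4*l + 4*q)
312084/s(329, -360) + 36171/(94307 - 1*78022) = 312084/(4 + 4*(-360) + 4*329) + 36171/(94307 - 1*78022) = 312084/(4 - 1440 + 1316) + 36171/(94307 - 78022) = 312084/(-120) + 36171/16285 = 312084*(-1/120) + 36171*(1/16285) = -26007/10 + 36171/16285 = -84632457/32570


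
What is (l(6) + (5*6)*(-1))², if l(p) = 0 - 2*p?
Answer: 1764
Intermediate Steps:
l(p) = -2*p
(l(6) + (5*6)*(-1))² = (-2*6 + (5*6)*(-1))² = (-12 + 30*(-1))² = (-12 - 30)² = (-42)² = 1764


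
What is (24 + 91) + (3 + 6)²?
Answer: 196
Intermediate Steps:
(24 + 91) + (3 + 6)² = 115 + 9² = 115 + 81 = 196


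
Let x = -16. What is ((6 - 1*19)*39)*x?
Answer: 8112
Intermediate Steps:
((6 - 1*19)*39)*x = ((6 - 1*19)*39)*(-16) = ((6 - 19)*39)*(-16) = -13*39*(-16) = -507*(-16) = 8112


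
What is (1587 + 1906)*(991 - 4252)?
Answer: -11390673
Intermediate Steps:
(1587 + 1906)*(991 - 4252) = 3493*(-3261) = -11390673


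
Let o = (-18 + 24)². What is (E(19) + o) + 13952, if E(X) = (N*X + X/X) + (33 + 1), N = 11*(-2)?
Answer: 13605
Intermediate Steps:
N = -22
o = 36 (o = 6² = 36)
E(X) = 35 - 22*X (E(X) = (-22*X + X/X) + (33 + 1) = (-22*X + 1) + 34 = (1 - 22*X) + 34 = 35 - 22*X)
(E(19) + o) + 13952 = ((35 - 22*19) + 36) + 13952 = ((35 - 418) + 36) + 13952 = (-383 + 36) + 13952 = -347 + 13952 = 13605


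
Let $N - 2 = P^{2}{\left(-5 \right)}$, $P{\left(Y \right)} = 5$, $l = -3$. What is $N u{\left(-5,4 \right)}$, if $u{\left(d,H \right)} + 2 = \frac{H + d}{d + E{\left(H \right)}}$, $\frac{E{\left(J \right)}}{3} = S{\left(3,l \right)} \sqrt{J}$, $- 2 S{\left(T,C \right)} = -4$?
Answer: $- \frac{405}{7} \approx -57.857$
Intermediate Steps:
$S{\left(T,C \right)} = 2$ ($S{\left(T,C \right)} = \left(- \frac{1}{2}\right) \left(-4\right) = 2$)
$E{\left(J \right)} = 6 \sqrt{J}$ ($E{\left(J \right)} = 3 \cdot 2 \sqrt{J} = 6 \sqrt{J}$)
$u{\left(d,H \right)} = -2 + \frac{H + d}{d + 6 \sqrt{H}}$
$N = 27$ ($N = 2 + 5^{2} = 2 + 25 = 27$)
$N u{\left(-5,4 \right)} = 27 \frac{4 - -5 - 12 \sqrt{4}}{-5 + 6 \sqrt{4}} = 27 \frac{4 + 5 - 24}{-5 + 6 \cdot 2} = 27 \frac{4 + 5 - 24}{-5 + 12} = 27 \cdot \frac{1}{7} \left(-15\right) = 27 \left(- \frac{15}{7}\right) = - \frac{405}{7}$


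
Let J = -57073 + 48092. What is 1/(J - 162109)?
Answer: -1/171090 ≈ -5.8449e-6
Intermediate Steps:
J = -8981
1/(J - 162109) = 1/(-8981 - 162109) = 1/(-171090) = -1/171090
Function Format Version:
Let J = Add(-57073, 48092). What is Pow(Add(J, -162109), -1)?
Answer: Rational(-1, 171090) ≈ -5.8449e-6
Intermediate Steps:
J = -8981
Pow(Add(J, -162109), -1) = Pow(Add(-8981, -162109), -1) = Pow(-171090, -1) = Rational(-1, 171090)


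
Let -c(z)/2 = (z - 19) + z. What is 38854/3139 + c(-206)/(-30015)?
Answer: 1163496992/94217085 ≈ 12.349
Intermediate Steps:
c(z) = 38 - 4*z (c(z) = -2*((z - 19) + z) = -2*((-19 + z) + z) = -2*(-19 + 2*z) = 38 - 4*z)
38854/3139 + c(-206)/(-30015) = 38854/3139 + (38 - 4*(-206))/(-30015) = 38854*(1/3139) + (38 + 824)*(-1/30015) = 38854/3139 + 862*(-1/30015) = 38854/3139 - 862/30015 = 1163496992/94217085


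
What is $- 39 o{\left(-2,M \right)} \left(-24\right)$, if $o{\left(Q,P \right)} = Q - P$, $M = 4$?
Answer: $-5616$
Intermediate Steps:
$- 39 o{\left(-2,M \right)} \left(-24\right) = - 39 \left(-2 - 4\right) \left(-24\right) = \left(-39\right) \left(-6\right) \left(-24\right) = 234 \left(-24\right) = -5616$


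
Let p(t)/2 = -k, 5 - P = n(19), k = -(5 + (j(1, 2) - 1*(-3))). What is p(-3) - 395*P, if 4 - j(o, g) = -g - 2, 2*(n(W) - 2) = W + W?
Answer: 6352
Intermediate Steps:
n(W) = 2 + W (n(W) = 2 + (W + W)/2 = 2 + (2*W)/2 = 2 + W)
j(o, g) = 6 + g (j(o, g) = 4 - (-g - 2) = 4 - (-2 - g) = 4 + (2 + g) = 6 + g)
k = -16 (k = -(5 + ((6 + 2) - 1*(-3))) = -(5 + (8 + 3)) = -(5 + 11) = -1*16 = -16)
P = -16 (P = 5 - (2 + 19) = 5 - 1*21 = 5 - 21 = -16)
p(t) = 32 (p(t) = 2*(-1*(-16)) = 2*16 = 32)
p(-3) - 395*P = 32 - 395*(-16) = 32 + 6320 = 6352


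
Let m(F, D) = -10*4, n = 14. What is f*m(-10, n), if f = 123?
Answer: -4920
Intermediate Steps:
m(F, D) = -40
f*m(-10, n) = 123*(-40) = -4920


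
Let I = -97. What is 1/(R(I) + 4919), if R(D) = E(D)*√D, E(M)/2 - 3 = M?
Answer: 4919/27624929 + 188*I*√97/27624929 ≈ 0.00017806 + 6.7026e-5*I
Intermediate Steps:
E(M) = 6 + 2*M
R(D) = √D*(6 + 2*D) (R(D) = (6 + 2*D)*√D = √D*(6 + 2*D))
1/(R(I) + 4919) = 1/(2*√(-97)*(3 - 97) + 4919) = 1/(2*(I*√97)*(-94) + 4919) = 1/(-188*I*√97 + 4919) = 1/(4919 - 188*I*√97)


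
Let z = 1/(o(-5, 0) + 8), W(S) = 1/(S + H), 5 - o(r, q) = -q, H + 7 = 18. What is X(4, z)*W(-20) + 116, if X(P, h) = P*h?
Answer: 13568/117 ≈ 115.97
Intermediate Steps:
H = 11 (H = -7 + 18 = 11)
o(r, q) = 5 + q (o(r, q) = 5 - (-1)*q = 5 + q)
W(S) = 1/(11 + S) (W(S) = 1/(S + 11) = 1/(11 + S))
z = 1/13 (z = 1/((5 + 0) + 8) = 1/(5 + 8) = 1/13 ≈ 0.076923)
X(4, z)*W(-20) + 116 = (4*(1/13))/(11 - 20) + 116 = (4/13)/(-9) + 116 = (4/13)*(-1/9) + 116 = -4/117 + 116 = 13568/117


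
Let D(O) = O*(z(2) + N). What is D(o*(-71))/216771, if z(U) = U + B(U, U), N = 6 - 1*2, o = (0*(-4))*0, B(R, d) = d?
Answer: 0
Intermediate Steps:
o = 0 (o = 0*0 = 0)
N = 4 (N = 6 - 2 = 4)
z(U) = 2*U (z(U) = U + U = 2*U)
D(O) = 8*O (D(O) = O*(2*2 + 4) = O*(4 + 4) = O*8 = 8*O)
D(o*(-71))/216771 = (8*(0*(-71)))/216771 = (8*0)*(1/216771) = 0*(1/216771) = 0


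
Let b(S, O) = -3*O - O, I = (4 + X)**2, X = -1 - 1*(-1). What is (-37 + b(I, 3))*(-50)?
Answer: 2450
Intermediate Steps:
X = 0 (X = -1 + 1 = 0)
I = 16 (I = (4 + 0)**2 = 4**2 = 16)
b(S, O) = -4*O
(-37 + b(I, 3))*(-50) = (-37 - 4*3)*(-50) = (-37 - 12)*(-50) = -49*(-50) = 2450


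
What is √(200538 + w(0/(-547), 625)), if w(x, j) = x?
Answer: 3*√22282 ≈ 447.81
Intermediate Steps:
√(200538 + w(0/(-547), 625)) = √(200538 + 0/(-547)) = √(200538 + 0*(-1/547)) = √(200538 + 0) = √200538 = 3*√22282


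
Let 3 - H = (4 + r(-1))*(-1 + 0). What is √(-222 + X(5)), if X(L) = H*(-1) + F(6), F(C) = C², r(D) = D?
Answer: 8*I*√3 ≈ 13.856*I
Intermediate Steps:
H = 6 (H = 3 - (4 - 1)*(-1 + 0) = 3 - 3*(-1) = 3 - 1*(-3) = 3 + 3 = 6)
X(L) = 30 (X(L) = 6*(-1) + 6² = -6 + 36 = 30)
√(-222 + X(5)) = √(-222 + 30) = √(-192) = 8*I*√3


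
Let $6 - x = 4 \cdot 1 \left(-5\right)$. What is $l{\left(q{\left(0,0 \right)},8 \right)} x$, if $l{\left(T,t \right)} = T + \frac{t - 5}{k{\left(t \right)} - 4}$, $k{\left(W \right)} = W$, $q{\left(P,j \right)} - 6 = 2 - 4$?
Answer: $\frac{247}{2} \approx 123.5$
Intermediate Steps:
$q{\left(P,j \right)} = 4$ ($q{\left(P,j \right)} = 6 + \left(2 - 4\right) = 6 - 2 = 4$)
$l{\left(T,t \right)} = T + \frac{-5 + t}{-4 + t}$ ($l{\left(T,t \right)} = T + \frac{t - 5}{t - 4} = T + \frac{-5 + t}{-4 + t}$)
$x = 26$ ($x = 6 - 4 \cdot 1 \left(-5\right) = 6 - 4 \left(-5\right) = 6 - -20 = 6 + 20 = 26$)
$l{\left(q{\left(0,0 \right)},8 \right)} x = \frac{-5 + 8 - 16 + 4 \cdot 8}{-4 + 8} \cdot 26 = \frac{-5 + 8 - 16 + 32}{4} \cdot 26 = \frac{1}{4} \cdot 19 \cdot 26 = \frac{19}{4} \cdot 26 = \frac{247}{2}$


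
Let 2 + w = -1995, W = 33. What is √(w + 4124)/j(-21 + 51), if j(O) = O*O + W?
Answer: √2127/933 ≈ 0.049431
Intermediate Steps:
w = -1997 (w = -2 - 1995 = -1997)
j(O) = 33 + O² (j(O) = O*O + 33 = O² + 33 = 33 + O²)
√(w + 4124)/j(-21 + 51) = √(-1997 + 4124)/(33 + (-21 + 51)²) = √2127/(33 + 30²) = √2127/(33 + 900) = √2127/933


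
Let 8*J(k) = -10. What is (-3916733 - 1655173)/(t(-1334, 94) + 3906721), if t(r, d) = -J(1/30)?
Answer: -7429208/5208963 ≈ -1.4262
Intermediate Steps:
J(k) = -5/4 (J(k) = (1/8)*(-10) = -5/4)
t(r, d) = 5/4 (t(r, d) = -1*(-5/4) = 5/4)
(-3916733 - 1655173)/(t(-1334, 94) + 3906721) = (-3916733 - 1655173)/(5/4 + 3906721) = -5571906/15626889/4 = -5571906*4/15626889 = -7429208/5208963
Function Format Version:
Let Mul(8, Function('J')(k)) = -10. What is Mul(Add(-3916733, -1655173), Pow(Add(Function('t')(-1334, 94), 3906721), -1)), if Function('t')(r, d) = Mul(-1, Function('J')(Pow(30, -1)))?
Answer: Rational(-7429208, 5208963) ≈ -1.4262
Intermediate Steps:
Function('J')(k) = Rational(-5, 4) (Function('J')(k) = Mul(Rational(1, 8), -10) = Rational(-5, 4))
Function('t')(r, d) = Rational(5, 4) (Function('t')(r, d) = Mul(-1, Rational(-5, 4)) = Rational(5, 4))
Mul(Add(-3916733, -1655173), Pow(Add(Function('t')(-1334, 94), 3906721), -1)) = Mul(Add(-3916733, -1655173), Pow(Add(Rational(5, 4), 3906721), -1)) = Mul(-5571906, Pow(Rational(15626889, 4), -1)) = Mul(-5571906, Rational(4, 15626889)) = Rational(-7429208, 5208963)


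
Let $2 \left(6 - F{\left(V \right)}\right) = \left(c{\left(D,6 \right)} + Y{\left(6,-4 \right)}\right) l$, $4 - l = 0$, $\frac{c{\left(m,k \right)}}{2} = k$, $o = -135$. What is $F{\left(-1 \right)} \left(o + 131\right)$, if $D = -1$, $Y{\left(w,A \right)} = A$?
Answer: $40$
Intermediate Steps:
$c{\left(m,k \right)} = 2 k$
$l = 4$ ($l = 4 - 0 = 4 + 0 = 4$)
$F{\left(V \right)} = -10$ ($F{\left(V \right)} = 6 - \frac{\left(2 \cdot 6 - 4\right) 4}{2} = 6 - \frac{\left(12 - 4\right) 4}{2} = 6 - \frac{8 \cdot 4}{2} = 6 - 16 = -10$)
$F{\left(-1 \right)} \left(o + 131\right) = - 10 \left(-135 + 131\right) = \left(-10\right) \left(-4\right) = 40$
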